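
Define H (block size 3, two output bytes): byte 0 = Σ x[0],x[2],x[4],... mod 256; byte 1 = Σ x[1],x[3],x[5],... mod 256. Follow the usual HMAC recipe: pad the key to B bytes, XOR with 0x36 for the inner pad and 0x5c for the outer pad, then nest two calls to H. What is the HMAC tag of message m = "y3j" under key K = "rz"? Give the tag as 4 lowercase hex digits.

b9d3

Key "rz" = 72 7a is 2 bytes ≤ B = 3; zero-pad to 3 bytes: K' = 72 7a 00.
K' ⊕ ipad = 44 4c 36.  K' ⊕ opad = 2e 26 5c.
Inner input = (K'⊕ipad) ∥ m = 44 4c 36 ∥ 79 33 6a.
Inner hash: even-index sum = 173 mod 256 = 173; odd-index sum = 303 mod 256 = 47 → ad 2f.
Outer input = (K'⊕opad) ∥ inner = 2e 26 5c ∥ ad 2f.
Outer hash (tag): even-index sum = 185 mod 256 = 185; odd-index sum = 211 mod 256 = 211 → b9 d3.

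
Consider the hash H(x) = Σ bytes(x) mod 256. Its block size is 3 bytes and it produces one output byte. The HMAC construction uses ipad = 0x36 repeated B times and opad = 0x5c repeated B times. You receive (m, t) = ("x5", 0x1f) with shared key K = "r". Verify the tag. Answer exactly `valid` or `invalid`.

invalid

Key "r" = 72 is 1 byte ≤ B = 3; zero-pad to 3 bytes: K' = 72 00 00.
K' ⊕ ipad = 44 36 36; K' ⊕ opad = 2e 5c 5c.
Inner hash: sum = 68+54+54+120+53 = 349; mod 256 = 93 → 5d.
Outer hash (recomputed tag): sum = 46+92+92+93 = 323; mod 256 = 67 → 43.
Recomputed tag = 43; claimed = 1f → mismatch.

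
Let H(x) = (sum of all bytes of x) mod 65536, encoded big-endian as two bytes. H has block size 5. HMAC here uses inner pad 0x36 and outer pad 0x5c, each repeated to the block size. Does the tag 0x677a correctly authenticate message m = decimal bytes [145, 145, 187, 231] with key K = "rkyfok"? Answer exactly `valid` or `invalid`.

Key "rkyfok" = 72 6b 79 66 6f 6b is 6 bytes > B = 5, so hash it first: H(key) = 02 96, then zero-pad to 5 bytes: K' = 02 96 00 00 00.
K' ⊕ ipad = 34 a0 36 36 36; K' ⊕ opad = 5e ca 5c 5c 5c.
Inner hash: sum = 52+160+54+54+54+145+145+187+231 = 1082 → 04 3a.
Outer hash (recomputed tag): sum = 94+202+92+92+92+4+58 = 634 → 02 7a.
Recomputed tag = 027a; claimed = 677a → mismatch.

invalid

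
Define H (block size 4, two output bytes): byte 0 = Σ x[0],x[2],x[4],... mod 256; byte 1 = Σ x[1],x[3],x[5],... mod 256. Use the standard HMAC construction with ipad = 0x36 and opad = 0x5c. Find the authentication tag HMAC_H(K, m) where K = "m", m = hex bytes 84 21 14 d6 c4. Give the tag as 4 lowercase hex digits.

7a1b

Key "m" = 6d is 1 byte ≤ B = 4; zero-pad to 4 bytes: K' = 6d 00 00 00.
K' ⊕ ipad = 5b 36 36 36.  K' ⊕ opad = 31 5c 5c 5c.
Inner input = (K'⊕ipad) ∥ m = 5b 36 36 36 ∥ 84 21 14 d6 c4.
Inner hash: even-index sum = 493 mod 256 = 237; odd-index sum = 355 mod 256 = 99 → ed 63.
Outer input = (K'⊕opad) ∥ inner = 31 5c 5c 5c ∥ ed 63.
Outer hash (tag): even-index sum = 378 mod 256 = 122; odd-index sum = 283 mod 256 = 27 → 7a 1b.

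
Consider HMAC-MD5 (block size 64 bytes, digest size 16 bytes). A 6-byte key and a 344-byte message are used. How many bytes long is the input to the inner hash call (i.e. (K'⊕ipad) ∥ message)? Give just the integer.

Key is 6 ≤ 64 bytes, zero-padded: |K'| = 64.
Inner input = (K'⊕ipad) ∥ m → 64 + 344 = 408 bytes.

408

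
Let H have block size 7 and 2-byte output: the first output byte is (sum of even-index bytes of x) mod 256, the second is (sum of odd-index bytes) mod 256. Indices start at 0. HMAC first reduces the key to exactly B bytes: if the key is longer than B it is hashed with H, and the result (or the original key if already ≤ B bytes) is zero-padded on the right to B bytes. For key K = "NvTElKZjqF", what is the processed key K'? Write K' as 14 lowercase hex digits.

d9b60000000000

|K| = 10 > B = 7, so first hash the key.
H(K): even-index sum = 473 mod 256 = 217; odd-index sum = 438 mod 256 = 182 → d9 b6.
Zero-pad H(K) = d9 b6 to 7 bytes: K' = d9 b6 00 00 00 00 00.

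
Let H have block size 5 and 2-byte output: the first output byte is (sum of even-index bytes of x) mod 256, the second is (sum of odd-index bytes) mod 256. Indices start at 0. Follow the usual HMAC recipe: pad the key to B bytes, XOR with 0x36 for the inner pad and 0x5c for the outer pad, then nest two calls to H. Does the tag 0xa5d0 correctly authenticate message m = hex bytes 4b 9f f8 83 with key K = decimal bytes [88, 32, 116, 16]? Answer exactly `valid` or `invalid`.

invalid

Key decimal bytes [88, 32, 116, 16] = 58 20 74 10 is 4 bytes ≤ B = 5; zero-pad to 5 bytes: K' = 58 20 74 10 00.
K' ⊕ ipad = 6e 16 42 26 36; K' ⊕ opad = 04 7c 28 4c 5c.
Inner hash: even-index sum = 520 mod 256 = 8; odd-index sum = 383 mod 256 = 127 → 08 7f.
Outer hash (recomputed tag): even-index sum = 263 mod 256 = 7; odd-index sum = 208 mod 256 = 208 → 07 d0.
Recomputed tag = 07d0; claimed = a5d0 → mismatch.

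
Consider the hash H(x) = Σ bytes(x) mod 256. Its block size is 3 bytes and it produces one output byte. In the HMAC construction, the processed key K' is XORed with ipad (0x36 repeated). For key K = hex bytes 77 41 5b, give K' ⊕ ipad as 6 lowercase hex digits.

Key hex bytes 77 41 5b is exactly B = 3 bytes: K' = 77 41 5b.
XOR each byte with 0x36: 77⊕36=41, 41⊕36=77, 5b⊕36=6d.

41776d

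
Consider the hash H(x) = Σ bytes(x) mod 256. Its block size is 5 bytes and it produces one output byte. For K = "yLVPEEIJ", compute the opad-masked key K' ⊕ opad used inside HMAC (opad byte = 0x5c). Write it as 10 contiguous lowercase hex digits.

Key "yLVPEEIJ" = 79 4c 56 50 45 45 49 4a is 8 bytes > B = 5, so hash it first: H(key) = 88, then zero-pad to 5 bytes: K' = 88 00 00 00 00.
XOR each byte with 0x5c: 88⊕5c=d4, 00⊕5c=5c, 00⊕5c=5c, 00⊕5c=5c, 00⊕5c=5c.

d45c5c5c5c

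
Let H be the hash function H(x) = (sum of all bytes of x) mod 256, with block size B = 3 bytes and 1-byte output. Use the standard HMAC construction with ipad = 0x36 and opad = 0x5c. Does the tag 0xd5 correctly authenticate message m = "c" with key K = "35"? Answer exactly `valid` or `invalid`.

Key "35" = 33 35 is 2 bytes ≤ B = 3; zero-pad to 3 bytes: K' = 33 35 00.
K' ⊕ ipad = 05 03 36; K' ⊕ opad = 6f 69 5c.
Inner hash: sum = 5+3+54+99 = 161 → a1.
Outer hash (recomputed tag): sum = 111+105+92+161 = 469; mod 256 = 213 → d5.
Recomputed tag = d5; claimed = d5 → match.

valid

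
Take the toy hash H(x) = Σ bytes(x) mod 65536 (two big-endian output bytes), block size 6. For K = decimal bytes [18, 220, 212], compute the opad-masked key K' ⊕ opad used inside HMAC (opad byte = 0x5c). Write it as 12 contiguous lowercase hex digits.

4e80885c5c5c

Key decimal bytes [18, 220, 212] = 12 dc d4 is 3 bytes ≤ B = 6; zero-pad to 6 bytes: K' = 12 dc d4 00 00 00.
XOR each byte with 0x5c: 12⊕5c=4e, dc⊕5c=80, d4⊕5c=88, 00⊕5c=5c, 00⊕5c=5c, 00⊕5c=5c.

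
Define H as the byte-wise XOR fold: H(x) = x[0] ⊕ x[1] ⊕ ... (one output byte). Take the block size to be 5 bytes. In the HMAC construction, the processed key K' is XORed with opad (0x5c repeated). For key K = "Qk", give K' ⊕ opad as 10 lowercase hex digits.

0d375c5c5c

Key "Qk" = 51 6b is 2 bytes ≤ B = 5; zero-pad to 5 bytes: K' = 51 6b 00 00 00.
XOR each byte with 0x5c: 51⊕5c=0d, 6b⊕5c=37, 00⊕5c=5c, 00⊕5c=5c, 00⊕5c=5c.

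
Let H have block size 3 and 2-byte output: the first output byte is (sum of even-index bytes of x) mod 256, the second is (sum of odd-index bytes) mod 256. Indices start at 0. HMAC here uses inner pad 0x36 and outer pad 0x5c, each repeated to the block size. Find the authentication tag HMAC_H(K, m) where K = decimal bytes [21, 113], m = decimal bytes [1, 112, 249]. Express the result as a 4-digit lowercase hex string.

e6f6

Key decimal bytes [21, 113] = 15 71 is 2 bytes ≤ B = 3; zero-pad to 3 bytes: K' = 15 71 00.
K' ⊕ ipad = 23 47 36.  K' ⊕ opad = 49 2d 5c.
Inner input = (K'⊕ipad) ∥ m = 23 47 36 ∥ 01 70 f9.
Inner hash: even-index sum = 201 mod 256 = 201; odd-index sum = 321 mod 256 = 65 → c9 41.
Outer input = (K'⊕opad) ∥ inner = 49 2d 5c ∥ c9 41.
Outer hash (tag): even-index sum = 230 mod 256 = 230; odd-index sum = 246 mod 256 = 246 → e6 f6.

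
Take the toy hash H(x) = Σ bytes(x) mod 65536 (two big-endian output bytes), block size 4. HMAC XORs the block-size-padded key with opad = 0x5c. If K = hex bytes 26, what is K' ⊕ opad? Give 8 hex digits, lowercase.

Key hex bytes 26 is 1 byte ≤ B = 4; zero-pad to 4 bytes: K' = 26 00 00 00.
XOR each byte with 0x5c: 26⊕5c=7a, 00⊕5c=5c, 00⊕5c=5c, 00⊕5c=5c.

7a5c5c5c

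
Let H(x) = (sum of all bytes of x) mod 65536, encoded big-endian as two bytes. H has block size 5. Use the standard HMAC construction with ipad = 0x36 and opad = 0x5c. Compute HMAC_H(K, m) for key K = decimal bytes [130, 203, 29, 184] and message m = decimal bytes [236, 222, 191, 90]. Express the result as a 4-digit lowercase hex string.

Key decimal bytes [130, 203, 29, 184] = 82 cb 1d b8 is 4 bytes ≤ B = 5; zero-pad to 5 bytes: K' = 82 cb 1d b8 00.
K' ⊕ ipad = b4 fd 2b 8e 36.  K' ⊕ opad = de 97 41 e4 5c.
Inner input = (K'⊕ipad) ∥ m = b4 fd 2b 8e 36 ∥ ec de bf 5a.
Inner hash: sum = 180+253+43+142+54+236+222+191+90 = 1411 → 05 83.
Outer input = (K'⊕opad) ∥ inner = de 97 41 e4 5c ∥ 05 83.
Outer hash (tag): sum = 222+151+65+228+92+5+131 = 894 → 03 7e.

037e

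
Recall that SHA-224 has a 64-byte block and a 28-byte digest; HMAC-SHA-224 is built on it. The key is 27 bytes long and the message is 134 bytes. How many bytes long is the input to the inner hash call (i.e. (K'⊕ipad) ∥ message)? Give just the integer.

198

Key is 27 ≤ 64 bytes, zero-padded: |K'| = 64.
Inner input = (K'⊕ipad) ∥ m → 64 + 134 = 198 bytes.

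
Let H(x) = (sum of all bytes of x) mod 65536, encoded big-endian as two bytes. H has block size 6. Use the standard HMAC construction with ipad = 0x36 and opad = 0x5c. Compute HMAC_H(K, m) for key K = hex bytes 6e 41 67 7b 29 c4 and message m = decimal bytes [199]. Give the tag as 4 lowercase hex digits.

Key hex bytes 6e 41 67 7b 29 c4 is exactly B = 6 bytes: K' = 6e 41 67 7b 29 c4.
K' ⊕ ipad = 58 77 51 4d 1f f2.  K' ⊕ opad = 32 1d 3b 27 75 98.
Inner input = (K'⊕ipad) ∥ m = 58 77 51 4d 1f f2 ∥ c7.
Inner hash: sum = 88+119+81+77+31+242+199 = 837 → 03 45.
Outer input = (K'⊕opad) ∥ inner = 32 1d 3b 27 75 98 ∥ 03 45.
Outer hash (tag): sum = 50+29+59+39+117+152+3+69 = 518 → 02 06.

0206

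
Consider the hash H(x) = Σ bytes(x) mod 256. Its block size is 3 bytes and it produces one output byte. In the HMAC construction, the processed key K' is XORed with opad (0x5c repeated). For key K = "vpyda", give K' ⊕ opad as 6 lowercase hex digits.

Key "vpyda" = 76 70 79 64 61 is 5 bytes > B = 3, so hash it first: H(key) = 24, then zero-pad to 3 bytes: K' = 24 00 00.
XOR each byte with 0x5c: 24⊕5c=78, 00⊕5c=5c, 00⊕5c=5c.

785c5c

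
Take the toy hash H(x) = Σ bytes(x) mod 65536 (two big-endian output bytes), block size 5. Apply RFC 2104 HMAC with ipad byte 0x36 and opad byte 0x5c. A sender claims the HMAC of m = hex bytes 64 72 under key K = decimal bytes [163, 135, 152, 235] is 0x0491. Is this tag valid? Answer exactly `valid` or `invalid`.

valid

Key decimal bytes [163, 135, 152, 235] = a3 87 98 eb is 4 bytes ≤ B = 5; zero-pad to 5 bytes: K' = a3 87 98 eb 00.
K' ⊕ ipad = 95 b1 ae dd 36; K' ⊕ opad = ff db c4 b7 5c.
Inner hash: sum = 149+177+174+221+54+100+114 = 989 → 03 dd.
Outer hash (recomputed tag): sum = 255+219+196+183+92+3+221 = 1169 → 04 91.
Recomputed tag = 0491; claimed = 0491 → match.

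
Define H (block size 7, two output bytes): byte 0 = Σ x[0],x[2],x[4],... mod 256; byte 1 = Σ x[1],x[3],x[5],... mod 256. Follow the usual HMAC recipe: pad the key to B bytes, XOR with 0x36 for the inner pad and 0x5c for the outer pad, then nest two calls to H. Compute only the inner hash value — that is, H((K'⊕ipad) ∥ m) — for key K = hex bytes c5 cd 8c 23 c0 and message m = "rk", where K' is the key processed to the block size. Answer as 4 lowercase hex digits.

Key hex bytes c5 cd 8c 23 c0 is 5 bytes ≤ B = 7; zero-pad to 7 bytes: K' = c5 cd 8c 23 c0 00 00.
K' ⊕ ipad = f3 fb ba 15 f6 36 36.
Inner input = f3 fb ba 15 f6 36 36 ∥ 72 6b.
Inner hash: even-index sum = 836 mod 256 = 68; odd-index sum = 440 mod 256 = 184 → 44 b8.

44b8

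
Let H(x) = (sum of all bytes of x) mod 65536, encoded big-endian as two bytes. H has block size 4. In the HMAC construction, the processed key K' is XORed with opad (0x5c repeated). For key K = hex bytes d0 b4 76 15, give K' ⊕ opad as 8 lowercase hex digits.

8ce82a49

Key hex bytes d0 b4 76 15 is exactly B = 4 bytes: K' = d0 b4 76 15.
XOR each byte with 0x5c: d0⊕5c=8c, b4⊕5c=e8, 76⊕5c=2a, 15⊕5c=49.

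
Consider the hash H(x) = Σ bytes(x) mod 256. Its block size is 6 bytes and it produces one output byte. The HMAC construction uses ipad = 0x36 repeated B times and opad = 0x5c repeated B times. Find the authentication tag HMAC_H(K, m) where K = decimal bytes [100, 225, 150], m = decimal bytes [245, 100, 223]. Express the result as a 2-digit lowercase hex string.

76

Key decimal bytes [100, 225, 150] = 64 e1 96 is 3 bytes ≤ B = 6; zero-pad to 6 bytes: K' = 64 e1 96 00 00 00.
K' ⊕ ipad = 52 d7 a0 36 36 36.  K' ⊕ opad = 38 bd ca 5c 5c 5c.
Inner input = (K'⊕ipad) ∥ m = 52 d7 a0 36 36 36 ∥ f5 64 df.
Inner hash: sum = 82+215+160+54+54+54+245+100+223 = 1187; mod 256 = 163 → a3.
Outer input = (K'⊕opad) ∥ inner = 38 bd ca 5c 5c 5c ∥ a3.
Outer hash (tag): sum = 56+189+202+92+92+92+163 = 886; mod 256 = 118 → 76.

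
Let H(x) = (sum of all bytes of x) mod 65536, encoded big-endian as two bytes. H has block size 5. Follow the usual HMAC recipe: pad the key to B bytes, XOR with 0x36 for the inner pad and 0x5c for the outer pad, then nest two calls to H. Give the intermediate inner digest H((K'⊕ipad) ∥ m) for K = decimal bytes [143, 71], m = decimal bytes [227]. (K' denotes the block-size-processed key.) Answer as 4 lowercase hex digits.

02af

Key decimal bytes [143, 71] = 8f 47 is 2 bytes ≤ B = 5; zero-pad to 5 bytes: K' = 8f 47 00 00 00.
K' ⊕ ipad = b9 71 36 36 36.
Inner input = b9 71 36 36 36 ∥ e3.
Inner hash: sum = 185+113+54+54+54+227 = 687 → 02 af.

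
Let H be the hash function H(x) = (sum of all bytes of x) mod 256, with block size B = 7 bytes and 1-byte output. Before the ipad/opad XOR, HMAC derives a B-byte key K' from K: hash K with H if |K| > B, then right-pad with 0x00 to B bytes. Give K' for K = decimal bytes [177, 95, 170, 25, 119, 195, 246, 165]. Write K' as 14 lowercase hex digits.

|K| = 8 > B = 7, so first hash the key.
H(K): sum = 177+95+170+25+119+195+246+165 = 1192; mod 256 = 168 → a8.
Zero-pad H(K) = a8 to 7 bytes: K' = a8 00 00 00 00 00 00.

a8000000000000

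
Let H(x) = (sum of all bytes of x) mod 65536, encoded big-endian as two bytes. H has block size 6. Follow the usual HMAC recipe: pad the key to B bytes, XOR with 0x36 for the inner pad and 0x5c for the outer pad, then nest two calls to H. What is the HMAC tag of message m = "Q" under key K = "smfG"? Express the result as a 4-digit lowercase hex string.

018d

Key "smfG" = 73 6d 66 47 is 4 bytes ≤ B = 6; zero-pad to 6 bytes: K' = 73 6d 66 47 00 00.
K' ⊕ ipad = 45 5b 50 71 36 36.  K' ⊕ opad = 2f 31 3a 1b 5c 5c.
Inner input = (K'⊕ipad) ∥ m = 45 5b 50 71 36 36 ∥ 51.
Inner hash: sum = 69+91+80+113+54+54+81 = 542 → 02 1e.
Outer input = (K'⊕opad) ∥ inner = 2f 31 3a 1b 5c 5c ∥ 02 1e.
Outer hash (tag): sum = 47+49+58+27+92+92+2+30 = 397 → 01 8d.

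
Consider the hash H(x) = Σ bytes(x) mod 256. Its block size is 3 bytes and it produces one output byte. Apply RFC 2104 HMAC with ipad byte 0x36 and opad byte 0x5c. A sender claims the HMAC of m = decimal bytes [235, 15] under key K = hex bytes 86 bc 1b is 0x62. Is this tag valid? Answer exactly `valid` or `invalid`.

valid

Key hex bytes 86 bc 1b is exactly B = 3 bytes: K' = 86 bc 1b.
K' ⊕ ipad = b0 8a 2d; K' ⊕ opad = da e0 47.
Inner hash: sum = 176+138+45+235+15 = 609; mod 256 = 97 → 61.
Outer hash (recomputed tag): sum = 218+224+71+97 = 610; mod 256 = 98 → 62.
Recomputed tag = 62; claimed = 62 → match.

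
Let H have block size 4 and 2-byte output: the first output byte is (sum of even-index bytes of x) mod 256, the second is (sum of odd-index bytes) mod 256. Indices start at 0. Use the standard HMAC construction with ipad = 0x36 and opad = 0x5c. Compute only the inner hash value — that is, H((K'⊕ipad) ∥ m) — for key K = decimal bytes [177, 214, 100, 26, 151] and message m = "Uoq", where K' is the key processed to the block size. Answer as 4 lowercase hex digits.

966b

Key decimal bytes [177, 214, 100, 26, 151] = b1 d6 64 1a 97 is 5 bytes > B = 4, so hash it first: H(key) = ac f0, then zero-pad to 4 bytes: K' = ac f0 00 00.
K' ⊕ ipad = 9a c6 36 36.
Inner input = 9a c6 36 36 ∥ 55 6f 71.
Inner hash: even-index sum = 406 mod 256 = 150; odd-index sum = 363 mod 256 = 107 → 96 6b.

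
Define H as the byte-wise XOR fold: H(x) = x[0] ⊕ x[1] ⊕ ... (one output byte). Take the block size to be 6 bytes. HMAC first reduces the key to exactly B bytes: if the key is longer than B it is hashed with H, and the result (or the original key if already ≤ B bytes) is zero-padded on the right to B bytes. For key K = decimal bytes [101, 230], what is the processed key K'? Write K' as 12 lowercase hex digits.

Key decimal bytes [101, 230] = 65 e6 is 2 bytes ≤ B = 6; zero-pad to 6 bytes: K' = 65 e6 00 00 00 00.

65e600000000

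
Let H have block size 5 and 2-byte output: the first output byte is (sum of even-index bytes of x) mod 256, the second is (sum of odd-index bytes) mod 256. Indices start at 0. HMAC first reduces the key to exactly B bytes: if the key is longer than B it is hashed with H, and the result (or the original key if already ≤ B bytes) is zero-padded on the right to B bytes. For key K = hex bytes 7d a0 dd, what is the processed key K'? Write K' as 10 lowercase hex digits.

7da0dd0000

Key hex bytes 7d a0 dd is 3 bytes ≤ B = 5; zero-pad to 5 bytes: K' = 7d a0 dd 00 00.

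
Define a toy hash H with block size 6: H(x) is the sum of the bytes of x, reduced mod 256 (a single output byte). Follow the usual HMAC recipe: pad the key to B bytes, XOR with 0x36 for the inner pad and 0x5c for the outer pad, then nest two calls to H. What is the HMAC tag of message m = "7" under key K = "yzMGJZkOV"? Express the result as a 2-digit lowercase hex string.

85

Key "yzMGJZkOV" = 79 7a 4d 47 4a 5a 6b 4f 56 is 9 bytes > B = 6, so hash it first: H(key) = 3b, then zero-pad to 6 bytes: K' = 3b 00 00 00 00 00.
K' ⊕ ipad = 0d 36 36 36 36 36.  K' ⊕ opad = 67 5c 5c 5c 5c 5c.
Inner input = (K'⊕ipad) ∥ m = 0d 36 36 36 36 36 ∥ 37.
Inner hash: sum = 13+54+54+54+54+54+55 = 338; mod 256 = 82 → 52.
Outer input = (K'⊕opad) ∥ inner = 67 5c 5c 5c 5c 5c ∥ 52.
Outer hash (tag): sum = 103+92+92+92+92+92+82 = 645; mod 256 = 133 → 85.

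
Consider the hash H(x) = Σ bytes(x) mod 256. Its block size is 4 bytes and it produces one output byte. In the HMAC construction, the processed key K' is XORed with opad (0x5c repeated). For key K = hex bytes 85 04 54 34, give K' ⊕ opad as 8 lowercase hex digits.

d9580868

Key hex bytes 85 04 54 34 is exactly B = 4 bytes: K' = 85 04 54 34.
XOR each byte with 0x5c: 85⊕5c=d9, 04⊕5c=58, 54⊕5c=08, 34⊕5c=68.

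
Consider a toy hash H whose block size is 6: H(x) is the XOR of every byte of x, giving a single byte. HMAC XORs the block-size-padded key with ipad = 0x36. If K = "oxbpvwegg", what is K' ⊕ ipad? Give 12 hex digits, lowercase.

Key "oxbpvwegg" = 6f 78 62 70 76 77 65 67 67 is 9 bytes > B = 6, so hash it first: H(key) = 61, then zero-pad to 6 bytes: K' = 61 00 00 00 00 00.
XOR each byte with 0x36: 61⊕36=57, 00⊕36=36, 00⊕36=36, 00⊕36=36, 00⊕36=36, 00⊕36=36.

573636363636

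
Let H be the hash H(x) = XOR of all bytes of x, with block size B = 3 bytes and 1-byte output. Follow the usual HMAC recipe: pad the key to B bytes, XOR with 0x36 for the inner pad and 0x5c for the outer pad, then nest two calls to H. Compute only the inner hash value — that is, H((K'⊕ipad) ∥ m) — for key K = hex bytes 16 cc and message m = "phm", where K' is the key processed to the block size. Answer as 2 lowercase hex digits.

Key hex bytes 16 cc is 2 bytes ≤ B = 3; zero-pad to 3 bytes: K' = 16 cc 00.
K' ⊕ ipad = 20 fa 36.
Inner input = 20 fa 36 ∥ 70 68 6d.
Inner hash: XOR 20⊕fa⊕36⊕70⊕68⊕6d = 99.

99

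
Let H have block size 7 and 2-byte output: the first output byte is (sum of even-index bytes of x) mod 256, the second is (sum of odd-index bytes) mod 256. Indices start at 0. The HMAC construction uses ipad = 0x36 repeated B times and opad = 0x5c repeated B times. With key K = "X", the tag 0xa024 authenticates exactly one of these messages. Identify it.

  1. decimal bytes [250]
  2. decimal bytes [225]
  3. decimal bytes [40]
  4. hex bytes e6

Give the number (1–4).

Key "X" = 58 is 1 byte ≤ B = 7; zero-pad to 7 bytes: K' = 58 00 00 00 00 00 00.
K' ⊕ ipad = 6e 36 36 36 36 36 36; K' ⊕ opad = 04 5c 5c 5c 5c 5c 5c.
m1: inner = H(6e 36 36 36 36 36 36 fa) = 10 9c; tag = H(04 5c 5c 5c 5c 5c 5c 10 9c) = b424
m2: inner = H(6e 36 36 36 36 36 36 e1) = 10 83; tag = H(04 5c 5c 5c 5c 5c 5c 10 83) = 9b24
m3: inner = H(6e 36 36 36 36 36 36 28) = 10 ca; tag = H(04 5c 5c 5c 5c 5c 5c 10 ca) = e224
m4: inner = H(6e 36 36 36 36 36 36 e6) = 10 88; tag = H(04 5c 5c 5c 5c 5c 5c 10 88) = a024 ← matches

4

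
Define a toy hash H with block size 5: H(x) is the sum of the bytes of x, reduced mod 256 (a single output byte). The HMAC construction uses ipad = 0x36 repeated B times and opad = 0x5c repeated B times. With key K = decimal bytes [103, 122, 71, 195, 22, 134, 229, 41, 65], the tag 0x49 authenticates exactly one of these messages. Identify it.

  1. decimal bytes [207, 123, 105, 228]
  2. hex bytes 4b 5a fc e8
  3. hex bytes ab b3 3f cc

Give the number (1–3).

1

Key decimal bytes [103, 122, 71, 195, 22, 134, 229, 41, 65] = 67 7a 47 c3 16 86 e5 29 41 is 9 bytes > B = 5, so hash it first: H(key) = d6, then zero-pad to 5 bytes: K' = d6 00 00 00 00.
K' ⊕ ipad = e0 36 36 36 36; K' ⊕ opad = 8a 5c 5c 5c 5c.
m1: inner = H(e0 36 36 36 36 cf 7b 69 e4) = 4f; tag = H(8a 5c 5c 5c 5c 4f) = 49 ← matches
m2: inner = H(e0 36 36 36 36 4b 5a fc e8) = 41; tag = H(8a 5c 5c 5c 5c 41) = 3b
m3: inner = H(e0 36 36 36 36 ab b3 3f cc) = 21; tag = H(8a 5c 5c 5c 5c 21) = 1b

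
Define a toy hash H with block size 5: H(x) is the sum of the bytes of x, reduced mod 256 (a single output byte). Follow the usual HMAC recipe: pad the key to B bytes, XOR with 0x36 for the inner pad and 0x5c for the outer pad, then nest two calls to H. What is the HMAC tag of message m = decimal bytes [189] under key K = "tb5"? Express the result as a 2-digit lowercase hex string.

49

Key "tb5" = 74 62 35 is 3 bytes ≤ B = 5; zero-pad to 5 bytes: K' = 74 62 35 00 00.
K' ⊕ ipad = 42 54 03 36 36.  K' ⊕ opad = 28 3e 69 5c 5c.
Inner input = (K'⊕ipad) ∥ m = 42 54 03 36 36 ∥ bd.
Inner hash: sum = 66+84+3+54+54+189 = 450; mod 256 = 194 → c2.
Outer input = (K'⊕opad) ∥ inner = 28 3e 69 5c 5c ∥ c2.
Outer hash (tag): sum = 40+62+105+92+92+194 = 585; mod 256 = 73 → 49.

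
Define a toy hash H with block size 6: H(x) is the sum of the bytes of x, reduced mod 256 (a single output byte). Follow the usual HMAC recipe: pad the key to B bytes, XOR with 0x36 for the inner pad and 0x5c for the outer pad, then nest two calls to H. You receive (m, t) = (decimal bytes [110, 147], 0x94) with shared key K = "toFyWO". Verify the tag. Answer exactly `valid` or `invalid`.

Key "toFyWO" = 74 6f 46 79 57 4f is exactly B = 6 bytes: K' = 74 6f 46 79 57 4f.
K' ⊕ ipad = 42 59 70 4f 61 79; K' ⊕ opad = 28 33 1a 25 0b 13.
Inner hash: sum = 66+89+112+79+97+121+110+147 = 821; mod 256 = 53 → 35.
Outer hash (recomputed tag): sum = 40+51+26+37+11+19+53 = 237 → ed.
Recomputed tag = ed; claimed = 94 → mismatch.

invalid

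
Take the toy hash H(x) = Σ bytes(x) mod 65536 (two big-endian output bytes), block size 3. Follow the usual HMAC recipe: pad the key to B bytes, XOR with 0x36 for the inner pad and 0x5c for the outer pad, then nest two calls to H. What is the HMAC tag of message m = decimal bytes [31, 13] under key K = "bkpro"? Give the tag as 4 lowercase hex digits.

01ba

Key "bkpro" = 62 6b 70 72 6f is 5 bytes > B = 3, so hash it first: H(key) = 02 1e, then zero-pad to 3 bytes: K' = 02 1e 00.
K' ⊕ ipad = 34 28 36.  K' ⊕ opad = 5e 42 5c.
Inner input = (K'⊕ipad) ∥ m = 34 28 36 ∥ 1f 0d.
Inner hash: sum = 52+40+54+31+13 = 190 → 00 be.
Outer input = (K'⊕opad) ∥ inner = 5e 42 5c ∥ 00 be.
Outer hash (tag): sum = 94+66+92+0+190 = 442 → 01 ba.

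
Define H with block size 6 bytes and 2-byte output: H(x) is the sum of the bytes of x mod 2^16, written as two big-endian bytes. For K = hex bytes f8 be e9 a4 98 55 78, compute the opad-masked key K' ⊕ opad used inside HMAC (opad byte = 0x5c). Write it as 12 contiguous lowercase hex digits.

Key hex bytes f8 be e9 a4 98 55 78 is 7 bytes > B = 6, so hash it first: H(key) = 04 a8, then zero-pad to 6 bytes: K' = 04 a8 00 00 00 00.
XOR each byte with 0x5c: 04⊕5c=58, a8⊕5c=f4, 00⊕5c=5c, 00⊕5c=5c, 00⊕5c=5c, 00⊕5c=5c.

58f45c5c5c5c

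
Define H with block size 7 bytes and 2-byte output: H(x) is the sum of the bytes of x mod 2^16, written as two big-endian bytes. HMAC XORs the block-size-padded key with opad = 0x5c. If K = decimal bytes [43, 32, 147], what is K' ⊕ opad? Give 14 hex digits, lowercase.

Key decimal bytes [43, 32, 147] = 2b 20 93 is 3 bytes ≤ B = 7; zero-pad to 7 bytes: K' = 2b 20 93 00 00 00 00.
XOR each byte with 0x5c: 2b⊕5c=77, 20⊕5c=7c, 93⊕5c=cf, 00⊕5c=5c, 00⊕5c=5c, 00⊕5c=5c, 00⊕5c=5c.

777ccf5c5c5c5c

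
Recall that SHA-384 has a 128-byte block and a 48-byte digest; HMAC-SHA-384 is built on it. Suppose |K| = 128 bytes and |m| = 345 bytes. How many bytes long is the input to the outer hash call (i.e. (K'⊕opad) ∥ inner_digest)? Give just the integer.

Key is 128 ≤ 128 bytes, zero-padded: |K'| = 128.
Outer input = (K'⊕opad) ∥ H(inner) → 128 + 48 = 176 bytes.

176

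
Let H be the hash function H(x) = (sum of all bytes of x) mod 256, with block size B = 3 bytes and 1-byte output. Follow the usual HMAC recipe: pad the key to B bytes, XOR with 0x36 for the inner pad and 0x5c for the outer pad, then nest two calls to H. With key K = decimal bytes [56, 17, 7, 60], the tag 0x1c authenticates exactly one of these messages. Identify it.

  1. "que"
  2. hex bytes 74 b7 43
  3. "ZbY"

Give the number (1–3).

2

Key decimal bytes [56, 17, 7, 60] = 38 11 07 3c is 4 bytes > B = 3, so hash it first: H(key) = 8c, then zero-pad to 3 bytes: K' = 8c 00 00.
K' ⊕ ipad = ba 36 36; K' ⊕ opad = d0 5c 5c.
m1: inner = H(ba 36 36 71 75 65) = 71; tag = H(d0 5c 5c 71) = f9
m2: inner = H(ba 36 36 74 b7 43) = 94; tag = H(d0 5c 5c 94) = 1c ← matches
m3: inner = H(ba 36 36 5a 62 59) = 3b; tag = H(d0 5c 5c 3b) = c3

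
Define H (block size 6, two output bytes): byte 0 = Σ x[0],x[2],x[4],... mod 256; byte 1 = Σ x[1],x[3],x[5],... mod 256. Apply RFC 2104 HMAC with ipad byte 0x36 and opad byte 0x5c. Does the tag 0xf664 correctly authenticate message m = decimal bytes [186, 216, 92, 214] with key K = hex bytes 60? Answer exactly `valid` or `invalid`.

Key hex bytes 60 is 1 byte ≤ B = 6; zero-pad to 6 bytes: K' = 60 00 00 00 00 00.
K' ⊕ ipad = 56 36 36 36 36 36; K' ⊕ opad = 3c 5c 5c 5c 5c 5c.
Inner hash: even-index sum = 472 mod 256 = 216; odd-index sum = 592 mod 256 = 80 → d8 50.
Outer hash (recomputed tag): even-index sum = 460 mod 256 = 204; odd-index sum = 356 mod 256 = 100 → cc 64.
Recomputed tag = cc64; claimed = f664 → mismatch.

invalid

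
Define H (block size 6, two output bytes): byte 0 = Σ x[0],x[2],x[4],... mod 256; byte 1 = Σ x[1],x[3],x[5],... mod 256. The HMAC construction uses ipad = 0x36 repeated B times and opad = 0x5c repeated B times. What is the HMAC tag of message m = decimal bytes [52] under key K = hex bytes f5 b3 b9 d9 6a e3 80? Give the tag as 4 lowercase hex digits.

cab0

Key hex bytes f5 b3 b9 d9 6a e3 80 is 7 bytes > B = 6, so hash it first: H(key) = 98 6f, then zero-pad to 6 bytes: K' = 98 6f 00 00 00 00.
K' ⊕ ipad = ae 59 36 36 36 36.  K' ⊕ opad = c4 33 5c 5c 5c 5c.
Inner input = (K'⊕ipad) ∥ m = ae 59 36 36 36 36 ∥ 34.
Inner hash: even-index sum = 334 mod 256 = 78; odd-index sum = 197 mod 256 = 197 → 4e c5.
Outer input = (K'⊕opad) ∥ inner = c4 33 5c 5c 5c 5c ∥ 4e c5.
Outer hash (tag): even-index sum = 458 mod 256 = 202; odd-index sum = 432 mod 256 = 176 → ca b0.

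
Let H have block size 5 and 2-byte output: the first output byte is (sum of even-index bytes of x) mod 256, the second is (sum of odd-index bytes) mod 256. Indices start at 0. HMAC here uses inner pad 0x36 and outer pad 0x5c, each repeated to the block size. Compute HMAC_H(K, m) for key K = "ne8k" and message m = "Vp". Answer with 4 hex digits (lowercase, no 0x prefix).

f87c

Key "ne8k" = 6e 65 38 6b is 4 bytes ≤ B = 5; zero-pad to 5 bytes: K' = 6e 65 38 6b 00.
K' ⊕ ipad = 58 53 0e 5d 36.  K' ⊕ opad = 32 39 64 37 5c.
Inner input = (K'⊕ipad) ∥ m = 58 53 0e 5d 36 ∥ 56 70.
Inner hash: even-index sum = 268 mod 256 = 12; odd-index sum = 262 mod 256 = 6 → 0c 06.
Outer input = (K'⊕opad) ∥ inner = 32 39 64 37 5c ∥ 0c 06.
Outer hash (tag): even-index sum = 248 mod 256 = 248; odd-index sum = 124 mod 256 = 124 → f8 7c.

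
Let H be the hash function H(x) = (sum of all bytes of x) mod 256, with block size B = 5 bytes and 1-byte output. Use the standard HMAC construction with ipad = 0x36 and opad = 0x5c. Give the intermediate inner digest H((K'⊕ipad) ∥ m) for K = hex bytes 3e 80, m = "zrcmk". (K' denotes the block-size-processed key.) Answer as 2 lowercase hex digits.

87

Key hex bytes 3e 80 is 2 bytes ≤ B = 5; zero-pad to 5 bytes: K' = 3e 80 00 00 00.
K' ⊕ ipad = 08 b6 36 36 36.
Inner input = 08 b6 36 36 36 ∥ 7a 72 63 6d 6b.
Inner hash: sum = 8+182+54+54+54+122+114+99+109+107 = 903; mod 256 = 135 → 87.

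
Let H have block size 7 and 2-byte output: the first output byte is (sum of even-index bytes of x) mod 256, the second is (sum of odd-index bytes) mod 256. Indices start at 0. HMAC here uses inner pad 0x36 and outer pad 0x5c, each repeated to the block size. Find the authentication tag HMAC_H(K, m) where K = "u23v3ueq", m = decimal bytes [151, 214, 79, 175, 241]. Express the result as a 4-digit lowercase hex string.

Key "u23v3ueq" = 75 32 33 76 33 75 65 71 is 8 bytes > B = 7, so hash it first: H(key) = 40 8e, then zero-pad to 7 bytes: K' = 40 8e 00 00 00 00 00.
K' ⊕ ipad = 76 b8 36 36 36 36 36.  K' ⊕ opad = 1c d2 5c 5c 5c 5c 5c.
Inner input = (K'⊕ipad) ∥ m = 76 b8 36 36 36 36 36 ∥ 97 d6 4f af f1.
Inner hash: even-index sum = 669 mod 256 = 157; odd-index sum = 763 mod 256 = 251 → 9d fb.
Outer input = (K'⊕opad) ∥ inner = 1c d2 5c 5c 5c 5c 5c ∥ 9d fb.
Outer hash (tag): even-index sum = 555 mod 256 = 43; odd-index sum = 551 mod 256 = 39 → 2b 27.

2b27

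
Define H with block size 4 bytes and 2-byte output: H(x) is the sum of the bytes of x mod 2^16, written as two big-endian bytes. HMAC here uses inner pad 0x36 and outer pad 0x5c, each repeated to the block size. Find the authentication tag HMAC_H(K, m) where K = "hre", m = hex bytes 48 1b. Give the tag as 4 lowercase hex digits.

0186

Key "hre" = 68 72 65 is 3 bytes ≤ B = 4; zero-pad to 4 bytes: K' = 68 72 65 00.
K' ⊕ ipad = 5e 44 53 36.  K' ⊕ opad = 34 2e 39 5c.
Inner input = (K'⊕ipad) ∥ m = 5e 44 53 36 ∥ 48 1b.
Inner hash: sum = 94+68+83+54+72+27 = 398 → 01 8e.
Outer input = (K'⊕opad) ∥ inner = 34 2e 39 5c ∥ 01 8e.
Outer hash (tag): sum = 52+46+57+92+1+142 = 390 → 01 86.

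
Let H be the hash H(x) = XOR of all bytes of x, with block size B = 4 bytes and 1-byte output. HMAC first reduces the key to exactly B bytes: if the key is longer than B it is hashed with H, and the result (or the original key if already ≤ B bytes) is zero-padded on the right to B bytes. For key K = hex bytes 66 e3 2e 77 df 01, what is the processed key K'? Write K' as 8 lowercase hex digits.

02000000

|K| = 6 > B = 4, so first hash the key.
H(K): XOR 66⊕e3⊕2e⊕77⊕df⊕01 = 02.
Zero-pad H(K) = 02 to 4 bytes: K' = 02 00 00 00.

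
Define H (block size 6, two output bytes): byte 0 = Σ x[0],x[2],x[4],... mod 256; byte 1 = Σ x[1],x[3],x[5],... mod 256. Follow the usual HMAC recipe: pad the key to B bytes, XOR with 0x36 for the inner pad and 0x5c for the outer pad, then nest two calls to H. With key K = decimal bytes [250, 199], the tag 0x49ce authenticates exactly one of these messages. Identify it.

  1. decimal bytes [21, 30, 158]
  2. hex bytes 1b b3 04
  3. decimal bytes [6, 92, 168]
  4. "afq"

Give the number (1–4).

Key decimal bytes [250, 199] = fa c7 is 2 bytes ≤ B = 6; zero-pad to 6 bytes: K' = fa c7 00 00 00 00.
K' ⊕ ipad = cc f1 36 36 36 36; K' ⊕ opad = a6 9b 5c 5c 5c 5c.
m1: inner = H(cc f1 36 36 36 36 15 1e 9e) = eb 7b; tag = H(a6 9b 5c 5c 5c 5c eb 7b) = 49ce ← matches
m2: inner = H(cc f1 36 36 36 36 1b b3 04) = 57 10; tag = H(a6 9b 5c 5c 5c 5c 57 10) = b563
m3: inner = H(cc f1 36 36 36 36 06 5c a8) = e6 b9; tag = H(a6 9b 5c 5c 5c 5c e6 b9) = 440c
m4: inner = H(cc f1 36 36 36 36 61 66 71) = 0a c3; tag = H(a6 9b 5c 5c 5c 5c 0a c3) = 6816

1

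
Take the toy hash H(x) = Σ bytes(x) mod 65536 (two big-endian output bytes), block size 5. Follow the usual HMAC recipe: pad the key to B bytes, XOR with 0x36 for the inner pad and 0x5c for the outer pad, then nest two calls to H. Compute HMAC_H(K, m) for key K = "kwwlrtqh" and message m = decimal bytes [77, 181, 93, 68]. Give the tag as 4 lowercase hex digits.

Key "kwwlrtqh" = 6b 77 77 6c 72 74 71 68 is 8 bytes > B = 5, so hash it first: H(key) = 03 84, then zero-pad to 5 bytes: K' = 03 84 00 00 00.
K' ⊕ ipad = 35 b2 36 36 36.  K' ⊕ opad = 5f d8 5c 5c 5c.
Inner input = (K'⊕ipad) ∥ m = 35 b2 36 36 36 ∥ 4d b5 5d 44.
Inner hash: sum = 53+178+54+54+54+77+181+93+68 = 812 → 03 2c.
Outer input = (K'⊕opad) ∥ inner = 5f d8 5c 5c 5c ∥ 03 2c.
Outer hash (tag): sum = 95+216+92+92+92+3+44 = 634 → 02 7a.

027a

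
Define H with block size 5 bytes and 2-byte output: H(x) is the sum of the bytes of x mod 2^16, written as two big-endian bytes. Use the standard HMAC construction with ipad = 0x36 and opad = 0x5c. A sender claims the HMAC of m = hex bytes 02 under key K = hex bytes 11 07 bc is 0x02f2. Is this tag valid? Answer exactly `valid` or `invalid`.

Key hex bytes 11 07 bc is 3 bytes ≤ B = 5; zero-pad to 5 bytes: K' = 11 07 bc 00 00.
K' ⊕ ipad = 27 31 8a 36 36; K' ⊕ opad = 4d 5b e0 5c 5c.
Inner hash: sum = 39+49+138+54+54+2 = 336 → 01 50.
Outer hash (recomputed tag): sum = 77+91+224+92+92+1+80 = 657 → 02 91.
Recomputed tag = 0291; claimed = 02f2 → mismatch.

invalid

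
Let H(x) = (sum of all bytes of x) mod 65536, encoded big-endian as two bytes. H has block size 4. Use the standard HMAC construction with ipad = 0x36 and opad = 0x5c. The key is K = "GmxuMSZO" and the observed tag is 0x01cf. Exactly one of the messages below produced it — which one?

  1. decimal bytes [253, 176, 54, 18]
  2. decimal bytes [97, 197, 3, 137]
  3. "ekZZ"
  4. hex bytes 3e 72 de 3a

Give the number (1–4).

Key "GmxuMSZO" = 47 6d 78 75 4d 53 5a 4f is 8 bytes > B = 4, so hash it first: H(key) = 02 ea, then zero-pad to 4 bytes: K' = 02 ea 00 00.
K' ⊕ ipad = 34 dc 36 36; K' ⊕ opad = 5e b6 5c 5c.
m1: inner = H(34 dc 36 36 fd b0 36 12) = 03 71; tag = H(5e b6 5c 5c 03 71) = 0240
m2: inner = H(34 dc 36 36 61 c5 03 89) = 03 2e; tag = H(5e b6 5c 5c 03 2e) = 01fd
m3: inner = H(34 dc 36 36 65 6b 5a 5a) = 03 00; tag = H(5e b6 5c 5c 03 00) = 01cf ← matches
m4: inner = H(34 dc 36 36 3e 72 de 3a) = 03 44; tag = H(5e b6 5c 5c 03 44) = 0213

3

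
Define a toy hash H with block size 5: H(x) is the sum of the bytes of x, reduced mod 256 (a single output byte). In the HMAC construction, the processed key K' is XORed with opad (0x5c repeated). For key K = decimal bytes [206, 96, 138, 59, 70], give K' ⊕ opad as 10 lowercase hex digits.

Key decimal bytes [206, 96, 138, 59, 70] = ce 60 8a 3b 46 is exactly B = 5 bytes: K' = ce 60 8a 3b 46.
XOR each byte with 0x5c: ce⊕5c=92, 60⊕5c=3c, 8a⊕5c=d6, 3b⊕5c=67, 46⊕5c=1a.

923cd6671a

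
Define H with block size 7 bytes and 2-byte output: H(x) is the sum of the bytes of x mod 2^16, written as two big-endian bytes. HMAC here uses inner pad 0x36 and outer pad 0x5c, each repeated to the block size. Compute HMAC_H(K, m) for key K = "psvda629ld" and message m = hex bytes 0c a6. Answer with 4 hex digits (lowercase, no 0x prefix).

03ae

Key "psvda629ld" = 70 73 76 64 61 36 32 39 6c 64 is 10 bytes > B = 7, so hash it first: H(key) = 03 8f, then zero-pad to 7 bytes: K' = 03 8f 00 00 00 00 00.
K' ⊕ ipad = 35 b9 36 36 36 36 36.  K' ⊕ opad = 5f d3 5c 5c 5c 5c 5c.
Inner input = (K'⊕ipad) ∥ m = 35 b9 36 36 36 36 36 ∥ 0c a6.
Inner hash: sum = 53+185+54+54+54+54+54+12+166 = 686 → 02 ae.
Outer input = (K'⊕opad) ∥ inner = 5f d3 5c 5c 5c 5c 5c ∥ 02 ae.
Outer hash (tag): sum = 95+211+92+92+92+92+92+2+174 = 942 → 03 ae.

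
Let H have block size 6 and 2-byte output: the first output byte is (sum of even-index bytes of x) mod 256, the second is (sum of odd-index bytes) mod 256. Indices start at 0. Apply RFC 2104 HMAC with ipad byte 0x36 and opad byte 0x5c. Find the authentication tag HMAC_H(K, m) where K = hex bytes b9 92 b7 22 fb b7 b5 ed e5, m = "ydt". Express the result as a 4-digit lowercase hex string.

Key hex bytes b9 92 b7 22 fb b7 b5 ed e5 is 9 bytes > B = 6, so hash it first: H(key) = 05 58, then zero-pad to 6 bytes: K' = 05 58 00 00 00 00.
K' ⊕ ipad = 33 6e 36 36 36 36.  K' ⊕ opad = 59 04 5c 5c 5c 5c.
Inner input = (K'⊕ipad) ∥ m = 33 6e 36 36 36 36 ∥ 79 64 74.
Inner hash: even-index sum = 396 mod 256 = 140; odd-index sum = 318 mod 256 = 62 → 8c 3e.
Outer input = (K'⊕opad) ∥ inner = 59 04 5c 5c 5c 5c ∥ 8c 3e.
Outer hash (tag): even-index sum = 413 mod 256 = 157; odd-index sum = 250 mod 256 = 250 → 9d fa.

9dfa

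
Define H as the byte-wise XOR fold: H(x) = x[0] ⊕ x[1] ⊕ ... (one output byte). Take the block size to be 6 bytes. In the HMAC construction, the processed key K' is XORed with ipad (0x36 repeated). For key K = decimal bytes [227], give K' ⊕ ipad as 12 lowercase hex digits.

d53636363636

Key decimal bytes [227] = e3 is 1 byte ≤ B = 6; zero-pad to 6 bytes: K' = e3 00 00 00 00 00.
XOR each byte with 0x36: e3⊕36=d5, 00⊕36=36, 00⊕36=36, 00⊕36=36, 00⊕36=36, 00⊕36=36.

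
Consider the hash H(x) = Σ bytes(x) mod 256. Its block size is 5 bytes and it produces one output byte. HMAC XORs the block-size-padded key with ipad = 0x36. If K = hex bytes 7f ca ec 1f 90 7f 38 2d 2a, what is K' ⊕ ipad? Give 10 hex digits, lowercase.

c436363636

Key hex bytes 7f ca ec 1f 90 7f 38 2d 2a is 9 bytes > B = 5, so hash it first: H(key) = f2, then zero-pad to 5 bytes: K' = f2 00 00 00 00.
XOR each byte with 0x36: f2⊕36=c4, 00⊕36=36, 00⊕36=36, 00⊕36=36, 00⊕36=36.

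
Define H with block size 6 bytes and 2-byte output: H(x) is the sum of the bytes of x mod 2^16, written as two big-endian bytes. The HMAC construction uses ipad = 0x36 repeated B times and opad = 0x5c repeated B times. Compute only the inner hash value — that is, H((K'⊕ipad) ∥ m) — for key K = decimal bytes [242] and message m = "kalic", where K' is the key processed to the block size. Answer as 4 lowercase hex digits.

Key decimal bytes [242] = f2 is 1 byte ≤ B = 6; zero-pad to 6 bytes: K' = f2 00 00 00 00 00.
K' ⊕ ipad = c4 36 36 36 36 36.
Inner input = c4 36 36 36 36 36 ∥ 6b 61 6c 69 63.
Inner hash: sum = 196+54+54+54+54+54+107+97+108+105+99 = 982 → 03 d6.

03d6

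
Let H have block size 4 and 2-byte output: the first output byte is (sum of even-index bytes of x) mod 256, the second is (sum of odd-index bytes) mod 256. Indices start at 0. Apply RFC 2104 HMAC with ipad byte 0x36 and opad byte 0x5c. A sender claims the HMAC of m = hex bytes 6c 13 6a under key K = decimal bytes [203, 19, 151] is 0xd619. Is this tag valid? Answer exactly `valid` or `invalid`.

Key decimal bytes [203, 19, 151] = cb 13 97 is 3 bytes ≤ B = 4; zero-pad to 4 bytes: K' = cb 13 97 00.
K' ⊕ ipad = fd 25 a1 36; K' ⊕ opad = 97 4f cb 5c.
Inner hash: even-index sum = 628 mod 256 = 116; odd-index sum = 110 mod 256 = 110 → 74 6e.
Outer hash (recomputed tag): even-index sum = 470 mod 256 = 214; odd-index sum = 281 mod 256 = 25 → d6 19.
Recomputed tag = d619; claimed = d619 → match.

valid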